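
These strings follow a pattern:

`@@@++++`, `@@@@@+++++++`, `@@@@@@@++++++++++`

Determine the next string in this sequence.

Term n consists of 2n+1 @'s, followed by 3n+1 +'s (n = 1, 2, …).
Setting n = 4 gives 9, 13 characters in each block.

@@@@@@@@@+++++++++++++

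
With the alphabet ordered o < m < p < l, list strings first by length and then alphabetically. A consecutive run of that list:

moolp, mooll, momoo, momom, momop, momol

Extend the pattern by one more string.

Treat momol as a base-4 numeral over the given alphabet and add one, carrying through any trailing l's.

mommo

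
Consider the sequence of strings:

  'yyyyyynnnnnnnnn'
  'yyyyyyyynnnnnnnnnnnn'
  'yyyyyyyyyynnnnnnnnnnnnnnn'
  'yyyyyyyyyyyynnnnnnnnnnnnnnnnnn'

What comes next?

Term n consists of 2n y's, followed by 3n n's, where the shown terms are n = 3, 4, 5, 6.
For the next term, n = 7, so the run lengths are 14, 21.

yyyyyyyyyyyyyynnnnnnnnnnnnnnnnnnnnn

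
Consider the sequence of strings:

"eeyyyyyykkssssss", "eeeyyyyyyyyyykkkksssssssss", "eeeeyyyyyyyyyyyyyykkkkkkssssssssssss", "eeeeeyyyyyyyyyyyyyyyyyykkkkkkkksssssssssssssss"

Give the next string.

The n-th term is n e's then 4n-2 y's then 2n-2 k's then 3n s's, where the shown terms are n = 2, 3, 4, 5.
Setting n = 6 gives 6, 22, 10, 18 characters in each block.

eeeeeeyyyyyyyyyyyyyyyyyyyyyykkkkkkkkkkssssssssssssssssss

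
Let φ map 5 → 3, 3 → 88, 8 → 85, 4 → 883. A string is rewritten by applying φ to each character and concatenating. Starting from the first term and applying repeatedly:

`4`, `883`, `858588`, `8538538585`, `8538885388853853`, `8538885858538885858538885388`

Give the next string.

853888585853853853888585853853853888585853888585

Replace each of the 28 characters of 8538885858538885858538885388 in place — 85 3 88 85 85 85 3 85 3 85 3 88 85 85 85 3 85 3 85 3 88 85 85 85 3 88 85 85 — and concatenate.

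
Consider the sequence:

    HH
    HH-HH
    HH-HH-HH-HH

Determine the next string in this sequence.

HH-HH-HH-HH-HH-HH-HH-HH

Each string is two copies of the previous one joined by '-'.
One more doubling of HH-HH-HH-HH gives the answer.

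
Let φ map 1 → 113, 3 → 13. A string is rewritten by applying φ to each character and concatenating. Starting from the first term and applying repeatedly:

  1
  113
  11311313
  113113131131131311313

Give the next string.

Applying the rule to each of the 21 symbols of 113113131131131311313 gives the pieces 113 113 13 113 113 13 113 13 113 113 13 113 113 13 113 13 113 113 13 113 13, which concatenate to the answer.

1131131311311313113131131131311311313113131131131311313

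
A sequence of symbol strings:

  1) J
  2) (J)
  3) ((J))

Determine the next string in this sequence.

s(k+1) = (·s(k)·), so each term gains ( as a prefix and ) as a suffix.
So the next term is (·((J))·).

(((J)))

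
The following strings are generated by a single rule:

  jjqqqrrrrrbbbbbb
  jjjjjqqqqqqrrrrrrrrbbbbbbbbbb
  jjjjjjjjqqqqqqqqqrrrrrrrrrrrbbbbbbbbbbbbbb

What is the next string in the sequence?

The n-th term is 3n-1 j's then 3n q's then 3n+2 r's then 4n+2 b's (n = 1, 2, …).
Setting n = 4 gives 11, 12, 14, 18 characters in each block.

jjjjjjjjjjjqqqqqqqqqqqqrrrrrrrrrrrrrrbbbbbbbbbbbbbbbbbb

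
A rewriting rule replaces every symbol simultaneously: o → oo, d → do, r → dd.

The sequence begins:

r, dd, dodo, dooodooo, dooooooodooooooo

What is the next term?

Rewriting the 16 symbols of dooooooodooooooo one by one yields do oo oo oo oo oo oo oo do oo oo oo oo oo oo oo; concatenated:

dooooooooooooooodooooooooooooooo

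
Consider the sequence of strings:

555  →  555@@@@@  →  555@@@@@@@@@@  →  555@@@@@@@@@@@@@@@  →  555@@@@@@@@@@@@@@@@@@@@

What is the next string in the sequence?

Every step adds @@@@@ to the end: s(k+1) = s(k)·@@@@@.
Applying this once more to 555@@@@@@@@@@@@@@@@@@@@:

555@@@@@@@@@@@@@@@@@@@@@@@@@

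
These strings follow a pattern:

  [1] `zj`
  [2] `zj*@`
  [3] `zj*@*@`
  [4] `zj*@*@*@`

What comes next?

zj*@*@*@*@

The strings grow by a fixed suffix *@ each time.
So the next term is zj*@*@*@·*@.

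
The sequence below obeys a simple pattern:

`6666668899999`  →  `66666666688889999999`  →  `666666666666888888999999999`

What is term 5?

66666666666666666688888888889999999999999

The n-th term is 3n 6's then 2n-2 8's then 2n+1 9's, where the shown terms are n = 2, 3, 4.
For term 5, n = 6, so the run lengths are 18, 10, 13.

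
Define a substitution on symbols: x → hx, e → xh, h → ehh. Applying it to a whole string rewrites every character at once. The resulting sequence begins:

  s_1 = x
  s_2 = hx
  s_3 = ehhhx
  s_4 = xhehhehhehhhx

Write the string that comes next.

Applying the rule to each of the 13 symbols of xhehhehhehhhx gives the pieces hx ehh xh ehh ehh xh ehh ehh xh ehh ehh ehh hx, which concatenate to the answer.

hxehhxhehhehhxhehhehhxhehhehhehhhx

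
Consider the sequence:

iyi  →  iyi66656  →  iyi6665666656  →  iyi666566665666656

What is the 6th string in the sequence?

iyi6665666656666566665666656

The strings grow by a fixed suffix 66656 each time.
From iyi666566665666656, 2 further steps: iyi666566665666656 → iyi66656666566665666656 → (answer).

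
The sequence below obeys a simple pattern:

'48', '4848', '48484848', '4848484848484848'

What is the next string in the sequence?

s(k+1) = s(k)·s(k) — each term doubles the last.
One more doubling of 4848484848484848 gives the answer.

48484848484848484848484848484848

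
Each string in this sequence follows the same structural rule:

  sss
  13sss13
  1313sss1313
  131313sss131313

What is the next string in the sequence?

Each term wraps the previous one in 13 on the left and 13 on the right.
One more step from 131313sss131313 gives the answer.

13131313sss13131313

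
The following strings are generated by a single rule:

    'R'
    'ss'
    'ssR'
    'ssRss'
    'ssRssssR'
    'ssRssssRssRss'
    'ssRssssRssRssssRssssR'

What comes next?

Each term (from the third on) is the previous term followed by the one before it: term 3 = ss·R = ssR.
The next term joins ssRssssRssRssssRssssR and ssRssssRssRss.

ssRssssRssRssssRssssRssRssssRssRss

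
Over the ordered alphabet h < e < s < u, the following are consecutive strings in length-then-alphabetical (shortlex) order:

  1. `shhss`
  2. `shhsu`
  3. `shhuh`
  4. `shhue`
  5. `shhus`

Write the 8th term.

shehe

Stepping forward 3 times from shhus: shhus → shhuu → shehh, then the target.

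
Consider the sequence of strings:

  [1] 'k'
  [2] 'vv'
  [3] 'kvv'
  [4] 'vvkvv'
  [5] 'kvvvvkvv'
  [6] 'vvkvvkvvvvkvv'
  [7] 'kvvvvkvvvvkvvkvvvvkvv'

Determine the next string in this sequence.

vvkvvkvvvvkvvkvvvvkvvvvkvvkvvvvkvv

From term 3 onward, concatenate the second-to-last term with the last: k·vv = kvv, vv·kvv = vvkvv, …
Continuing: vvkvvkvvvvkvv · kvvvvkvvvvkvvkvvvvkvv gives term 8.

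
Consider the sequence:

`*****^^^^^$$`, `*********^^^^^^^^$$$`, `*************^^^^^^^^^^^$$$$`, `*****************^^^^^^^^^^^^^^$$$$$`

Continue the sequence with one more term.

Each string has the form *^{4n+1} ^^{3n+2} $^{n+1} (n = 1, 2, …).
Setting n = 5 gives 21, 17, 6 characters in each block.

*********************^^^^^^^^^^^^^^^^^$$$$$$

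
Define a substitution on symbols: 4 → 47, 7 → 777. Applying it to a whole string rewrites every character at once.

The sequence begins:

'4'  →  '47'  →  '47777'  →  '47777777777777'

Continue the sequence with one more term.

Applying the rule to each of the 14 symbols of 47777777777777 gives the pieces 47 777 777 777 777 777 777 777 777 777 777 777 777 777, which concatenate to the answer.

47777777777777777777777777777777777777777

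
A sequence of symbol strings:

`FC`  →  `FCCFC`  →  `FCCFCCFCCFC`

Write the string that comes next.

s(k+1) = s(k)·C·s(k) — each term doubles the last with 'C' between the halves.
Doubling FCCFCCFCCFC with 'C' between the halves:

FCCFCCFCCFCCFCCFCCFCCFC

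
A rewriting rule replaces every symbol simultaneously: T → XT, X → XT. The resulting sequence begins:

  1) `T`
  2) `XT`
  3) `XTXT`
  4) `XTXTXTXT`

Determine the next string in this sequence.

XTXTXTXTXTXTXTXT

Rewriting each symbol of XTXTXTXT: X→XT, T→XT, X→XT, T→XT, X→XT, T→XT, X→XT, T→XT, which concatenates to XT XT XT XT XT XT XT XT.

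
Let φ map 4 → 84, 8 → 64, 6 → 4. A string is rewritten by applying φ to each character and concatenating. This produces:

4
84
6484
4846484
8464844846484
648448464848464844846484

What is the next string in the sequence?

48464848464844846484648448464848464844846484

Applying the rule to each of the 24 symbols of 648448464848464844846484 gives the pieces 4 84 64 84 84 64 84 4 84 64 84 64 84 4 84 64 84 84 64 84 4 84 64 84, which concatenate to the answer.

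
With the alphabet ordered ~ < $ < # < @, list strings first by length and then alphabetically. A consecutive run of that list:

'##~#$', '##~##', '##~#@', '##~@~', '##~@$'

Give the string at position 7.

##~@@

Advancing 2 positions from ##~@$ through ##~@$ → ##~@# reaches term 7.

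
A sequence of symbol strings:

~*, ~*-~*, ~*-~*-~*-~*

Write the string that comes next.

Every step duplicates the string with '-' between the halves.
Doubling ~*-~*-~*-~* with '-' between the halves:

~*-~*-~*-~*-~*-~*-~*-~*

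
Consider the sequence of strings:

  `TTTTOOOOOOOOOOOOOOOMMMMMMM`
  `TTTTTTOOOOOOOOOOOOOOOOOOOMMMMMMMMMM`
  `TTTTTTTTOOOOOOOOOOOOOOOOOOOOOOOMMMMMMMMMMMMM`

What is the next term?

Reading off run lengths: T runs 4, 6, 8; O runs 15, 19, 23; M runs 7, 10, 13 — each is linear in n, where the shown terms are n = 3, 4, 5.
At n = 6 the blocks have lengths 10, 27, 16.

TTTTTTTTTTOOOOOOOOOOOOOOOOOOOOOOOOOOOMMMMMMMMMMMMMMMM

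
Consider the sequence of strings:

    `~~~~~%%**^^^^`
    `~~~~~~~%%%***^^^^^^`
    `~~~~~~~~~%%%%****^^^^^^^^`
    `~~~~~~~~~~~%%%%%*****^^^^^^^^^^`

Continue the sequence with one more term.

Term n consists of 2n+1 ~'s, followed by n %'s, followed by n *'s, followed by 2n ^'s, where the shown terms are n = 2, 3, 4, 5.
At n = 6 the blocks have lengths 13, 6, 6, 12.

~~~~~~~~~~~~~%%%%%%******^^^^^^^^^^^^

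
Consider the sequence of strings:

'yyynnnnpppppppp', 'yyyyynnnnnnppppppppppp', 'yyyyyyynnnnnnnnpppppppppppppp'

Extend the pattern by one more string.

yyyyyyyyynnnnnnnnnnppppppppppppppppp

Term n consists of 2n-1 y's, followed by 2n n's, followed by 3n+2 p's, where the shown terms are n = 2, 3, 4.
For the next term, n = 5, so the run lengths are 9, 10, 17.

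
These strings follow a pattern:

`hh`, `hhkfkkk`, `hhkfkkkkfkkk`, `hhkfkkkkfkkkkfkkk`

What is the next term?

Every step adds kfkkk to the end: s(k+1) = s(k)·kfkkk.
Applying this once more to hhkfkkkkfkkkkfkkk:

hhkfkkkkfkkkkfkkkkfkkk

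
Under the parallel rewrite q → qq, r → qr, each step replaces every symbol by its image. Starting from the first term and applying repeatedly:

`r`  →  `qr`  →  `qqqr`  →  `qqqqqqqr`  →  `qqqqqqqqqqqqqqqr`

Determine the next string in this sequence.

Rewriting the 16 symbols of qqqqqqqqqqqqqqqr one by one yields qq qq qq qq qq qq qq qq qq qq qq qq qq qq qq qr; concatenated:

qqqqqqqqqqqqqqqqqqqqqqqqqqqqqqqr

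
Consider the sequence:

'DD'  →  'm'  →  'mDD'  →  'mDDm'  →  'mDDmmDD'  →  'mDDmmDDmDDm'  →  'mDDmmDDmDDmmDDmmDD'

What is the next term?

Each term (from the third on) is the previous term followed by the one before it: term 3 = m·DD = mDD.
So term 8 is mDDmmDDmDDmmDDmmDD·mDDmmDDmDDm.

mDDmmDDmDDmmDDmmDDmDDmmDDmDDm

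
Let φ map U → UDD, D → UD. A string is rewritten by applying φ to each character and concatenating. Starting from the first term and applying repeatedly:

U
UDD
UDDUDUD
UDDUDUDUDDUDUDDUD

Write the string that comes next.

Rewriting the 17 symbols of UDDUDUDUDDUDUDDUD one by one yields UDD UD UD UDD UD UDD UD UDD UD UD UDD UD UDD UD UD UDD UD; concatenated:

UDDUDUDUDDUDUDDUDUDDUDUDUDDUDUDDUDUDUDDUD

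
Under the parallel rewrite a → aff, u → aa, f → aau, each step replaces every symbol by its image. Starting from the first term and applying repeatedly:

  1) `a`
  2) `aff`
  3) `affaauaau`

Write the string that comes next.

Rewriting each symbol of affaauaau: a→aff, f→aau, f→aau, a→aff, a→aff, u→aa, a→aff, a→aff, u→aa, which concatenates to aff aau aau aff aff aa aff aff aa.

affaauaauaffaffaaaffaffaa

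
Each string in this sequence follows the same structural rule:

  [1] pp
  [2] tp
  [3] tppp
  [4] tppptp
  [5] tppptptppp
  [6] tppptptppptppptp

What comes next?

tppptptppptppptptppptptppp

Each term (from the third on) is the previous term followed by the one before it: term 3 = tp·pp = tppp.
So term 7 is tppptptppptppptp·tppptptppp.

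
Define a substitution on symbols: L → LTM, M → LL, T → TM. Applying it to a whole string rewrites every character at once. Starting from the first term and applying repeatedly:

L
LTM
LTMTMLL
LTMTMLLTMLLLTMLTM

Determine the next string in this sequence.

LTMTMLLTMLLLTMLTMTMLLLTMLTMLTMTMLLLTMTMLL

φ(LTMTMLLTMLLLTMLTM) expands symbol-by-symbol to LTM TM LL TM LL LTM LTM TM LL LTM LTM LTM TM LL LTM TM LL; joining the 17 pieces gives the next term.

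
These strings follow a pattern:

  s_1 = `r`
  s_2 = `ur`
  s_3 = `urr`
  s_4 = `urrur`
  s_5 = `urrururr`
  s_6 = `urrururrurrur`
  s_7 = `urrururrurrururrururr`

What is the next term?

Each term (from the third on) is the previous term followed by the one before it: term 3 = ur·r = urr.
Continuing: urrururrurrururrururr · urrururrurrur gives term 8.

urrururrurrururrururrurrururrurrur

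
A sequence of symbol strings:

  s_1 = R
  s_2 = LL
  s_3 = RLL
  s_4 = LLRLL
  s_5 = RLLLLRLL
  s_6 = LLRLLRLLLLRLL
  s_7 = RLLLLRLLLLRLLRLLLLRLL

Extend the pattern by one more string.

LLRLLRLLLLRLLRLLLLRLLLLRLLRLLLLRLL

This is a Fibonacci-style word recurrence s(k) = s(k−2)·s(k−1): e.g. R·LL = RLL.
So term 8 is LLRLLRLLLLRLL·RLLLLRLLLLRLLRLLLLRLL.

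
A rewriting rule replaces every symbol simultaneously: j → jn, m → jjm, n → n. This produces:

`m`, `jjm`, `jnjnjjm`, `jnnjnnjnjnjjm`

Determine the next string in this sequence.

jnnnjnnnjnnjnnjnjnjjm

Applying the rule to each of the 13 symbols of jnnjnnjnjnjjm gives the pieces jn n n jn n n jn n jn n jn jn jjm, which concatenate to the answer.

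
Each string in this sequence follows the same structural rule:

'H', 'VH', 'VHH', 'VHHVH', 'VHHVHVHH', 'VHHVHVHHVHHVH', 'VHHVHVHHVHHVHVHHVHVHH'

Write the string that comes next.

VHHVHVHHVHHVHVHHVHVHHVHHVHVHHVHHVH

From term 3 onward, concatenate the last term with the second-to-last: VH·H = VHH, VHH·VH = VHHVH, …
The next term joins VHHVHVHHVHHVHVHHVHVHH and VHHVHVHHVHHVH.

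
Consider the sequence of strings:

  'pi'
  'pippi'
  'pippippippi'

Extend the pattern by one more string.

pippippippippippippippi

s(k+1) = s(k)·p·s(k) — each term doubles the last with 'p' between the halves.
So the next term is two copies of pippippippi with 'p' between the halves.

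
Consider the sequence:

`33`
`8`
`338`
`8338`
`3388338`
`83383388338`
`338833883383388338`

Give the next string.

83383388338338833883383388338

Each term (from the third on) is the two preceding terms concatenated in order: term 3 = 33·8 = 338.
Continuing: 83383388338 · 338833883383388338 gives term 8.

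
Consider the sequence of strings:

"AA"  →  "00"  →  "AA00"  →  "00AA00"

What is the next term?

AA0000AA00

Each term (from the third on) is the two preceding terms concatenated in order: term 3 = AA·00 = AA00.
Continuing: AA00 · 00AA00 gives term 5.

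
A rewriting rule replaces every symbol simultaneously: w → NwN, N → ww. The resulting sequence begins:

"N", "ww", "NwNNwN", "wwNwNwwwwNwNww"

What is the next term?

NwNNwNwwNwNwwNwNNwNNwNNwNwwNwNwwNwNNwN

Replace each of the 14 characters of wwNwNwwwwNwNww in place — NwN NwN ww NwN ww NwN NwN NwN NwN ww NwN ww NwN NwN — and concatenate.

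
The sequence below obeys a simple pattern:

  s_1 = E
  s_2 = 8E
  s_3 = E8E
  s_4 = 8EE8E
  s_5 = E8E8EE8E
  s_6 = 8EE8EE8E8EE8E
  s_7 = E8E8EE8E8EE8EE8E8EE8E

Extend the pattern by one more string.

Each term (from the third on) is the two preceding terms concatenated in order: term 3 = E·8E = E8E.
Continuing: 8EE8EE8E8EE8E · E8E8EE8E8EE8EE8E8EE8E gives term 8.

8EE8EE8E8EE8EE8E8EE8E8EE8EE8E8EE8E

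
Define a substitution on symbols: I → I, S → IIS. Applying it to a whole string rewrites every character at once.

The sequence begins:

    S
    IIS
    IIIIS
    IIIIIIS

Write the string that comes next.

IIIIIIIIS

Rewriting each symbol of IIIIIIS: I→I, I→I, I→I, I→I, I→I, I→I, S→IIS, which concatenates to I I I I I I IIS.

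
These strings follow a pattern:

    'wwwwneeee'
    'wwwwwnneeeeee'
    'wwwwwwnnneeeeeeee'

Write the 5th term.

Reading off run lengths: w runs 4, 5, 6; n runs 1, 2, 3; e runs 4, 6, 8 — each is linear in n, where the shown terms are n = 2, 3, 4.
At n = 6 the blocks have lengths 8, 5, 12.

wwwwwwwwnnnnneeeeeeeeeeee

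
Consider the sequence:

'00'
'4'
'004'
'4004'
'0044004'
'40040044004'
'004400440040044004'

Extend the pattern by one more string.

Each term (from the third on) is the two preceding terms concatenated in order: term 3 = 00·4 = 004.
Continuing: 40040044004 · 004400440040044004 gives term 8.

40040044004004400440040044004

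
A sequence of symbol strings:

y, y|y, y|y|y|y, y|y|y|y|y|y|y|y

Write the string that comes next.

y|y|y|y|y|y|y|y|y|y|y|y|y|y|y|y

s(k+1) = s(k)·|·s(k) — each term doubles the last with '|' between the halves.
One more doubling of y|y|y|y|y|y|y|y gives the answer.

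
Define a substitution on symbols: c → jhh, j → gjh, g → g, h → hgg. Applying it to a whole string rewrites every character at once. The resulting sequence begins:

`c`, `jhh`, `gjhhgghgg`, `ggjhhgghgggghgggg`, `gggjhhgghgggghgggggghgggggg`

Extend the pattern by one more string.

ggggjhhgghgggghgggggghgggggggghgggggggg

Replace each of the 27 characters of gggjhhgghgggghgggggghgggggg in place — g g g gjh hgg hgg g g hgg g g g g hgg g g g g g g hgg g g g g g g — and concatenate.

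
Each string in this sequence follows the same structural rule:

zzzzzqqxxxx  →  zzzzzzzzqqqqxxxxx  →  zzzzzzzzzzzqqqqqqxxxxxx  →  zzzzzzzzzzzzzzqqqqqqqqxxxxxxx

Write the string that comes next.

zzzzzzzzzzzzzzzzzqqqqqqqqqqxxxxxxxx

The n-th term is 3n-1 z's then 2n-2 q's then n+2 x's, where the shown terms are n = 2, 3, 4, 5.
Setting n = 6 gives 17, 10, 8 characters in each block.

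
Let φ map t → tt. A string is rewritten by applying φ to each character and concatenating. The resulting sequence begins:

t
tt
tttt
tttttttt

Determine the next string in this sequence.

tttttttttttttttt

Expanding tttttttt: t→tt, t→tt, t→tt, t→tt, t→tt, t→tt, t→tt, t→tt. Concatenated: tt tt tt tt tt tt tt tt.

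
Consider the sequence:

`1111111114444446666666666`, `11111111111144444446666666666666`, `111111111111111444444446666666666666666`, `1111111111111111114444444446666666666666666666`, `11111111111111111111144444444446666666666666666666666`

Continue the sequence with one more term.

Term n consists of 3n 1's, followed by n+3 4's, followed by 3n+1 6's, where the shown terms are n = 3, 4, 5, 6, 7.
Setting n = 8 gives 24, 11, 25 characters in each block.

111111111111111111111111444444444446666666666666666666666666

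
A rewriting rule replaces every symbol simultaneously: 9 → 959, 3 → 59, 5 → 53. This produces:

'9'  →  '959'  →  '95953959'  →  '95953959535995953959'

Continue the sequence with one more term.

9595395953599595395953595395995953959535995953959

φ(95953959535995953959) expands symbol-by-symbol to 959 53 959 53 59 959 53 959 53 59 53 959 959 53 959 53 59 959 53 959; joining the 20 pieces gives the next term.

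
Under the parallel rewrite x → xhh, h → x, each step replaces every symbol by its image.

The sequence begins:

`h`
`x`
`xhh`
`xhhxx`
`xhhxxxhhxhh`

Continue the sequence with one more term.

xhhxxxhhxhhxhhxxxhhxx

Rewriting each symbol of xhhxxxhhxhh: x→xhh, h→x, h→x, x→xhh, x→xhh, x→xhh, h→x, h→x, x→xhh, h→x, h→x, which concatenates to xhh x x xhh xhh xhh x x xhh x x.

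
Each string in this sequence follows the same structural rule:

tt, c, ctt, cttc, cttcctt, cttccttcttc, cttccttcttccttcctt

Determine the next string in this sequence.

Each term (from the third on) is the previous term followed by the one before it: term 3 = c·tt = ctt.
Continuing: cttccttcttccttcctt · cttccttcttc gives term 8.

cttccttcttccttccttcttccttcttc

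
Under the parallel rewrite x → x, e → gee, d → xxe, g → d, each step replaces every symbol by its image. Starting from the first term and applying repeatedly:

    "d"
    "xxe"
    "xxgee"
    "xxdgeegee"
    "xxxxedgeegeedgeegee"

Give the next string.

xxxxgeexxedgeegeedgeegeexxedgeegeedgeegee

Replace each of the 19 characters of xxxxedgeegeedgeegee in place — x x x x gee xxe d gee gee d gee gee xxe d gee gee d gee gee — and concatenate.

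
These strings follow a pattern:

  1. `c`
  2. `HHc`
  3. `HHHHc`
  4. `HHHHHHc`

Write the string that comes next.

Each term is the previous one with HH prepended.
Applying this once more to HHHHHHc:

HHHHHHHHc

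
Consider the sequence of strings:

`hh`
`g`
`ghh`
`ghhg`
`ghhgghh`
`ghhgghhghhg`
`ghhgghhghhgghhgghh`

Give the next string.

Each term (from the third on) is the previous term followed by the one before it: term 3 = g·hh = ghh.
Continuing: ghhgghhghhgghhgghh · ghhgghhghhg gives term 8.

ghhgghhghhgghhgghhghhgghhghhg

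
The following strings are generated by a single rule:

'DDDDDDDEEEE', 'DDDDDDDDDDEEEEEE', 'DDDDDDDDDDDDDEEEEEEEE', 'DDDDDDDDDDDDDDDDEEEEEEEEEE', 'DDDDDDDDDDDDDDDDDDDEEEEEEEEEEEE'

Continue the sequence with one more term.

DDDDDDDDDDDDDDDDDDDDDDEEEEEEEEEEEEEE

The n-th term is 3n+1 D's then 2n E's, where the shown terms are n = 2, 3, 4, 5, 6.
At n = 7 the blocks have lengths 22, 14.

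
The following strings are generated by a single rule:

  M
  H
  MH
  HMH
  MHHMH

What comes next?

HMHMHHMH

Each term (from the third on) is the two preceding terms concatenated in order: term 3 = M·H = MH.
The next term joins HMH and MHHMH.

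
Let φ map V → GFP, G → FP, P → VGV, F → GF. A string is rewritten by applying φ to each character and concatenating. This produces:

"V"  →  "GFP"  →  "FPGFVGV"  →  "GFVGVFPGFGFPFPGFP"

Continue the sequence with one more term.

FPGFGFPFPGFPGFVGVFPGFFPGFVGVGFVGVFPGFVGV

φ(GFVGVFPGFGFPFPGFP) expands symbol-by-symbol to FP GF GFP FP GFP GF VGV FP GF FP GF VGV GF VGV FP GF VGV; joining the 17 pieces gives the next term.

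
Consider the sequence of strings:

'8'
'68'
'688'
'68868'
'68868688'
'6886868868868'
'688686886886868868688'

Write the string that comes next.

This is a Fibonacci-style word recurrence s(k) = s(k−1)·s(k−2): e.g. 68·8 = 688.
So term 8 is 688686886886868868688·6886868868868.

6886868868868688686886886868868868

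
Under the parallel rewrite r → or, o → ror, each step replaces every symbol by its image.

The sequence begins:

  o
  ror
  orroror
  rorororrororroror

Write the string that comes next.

Replace each of the 17 characters of rorororrororroror in place — or ror or ror or ror or or ror or ror or or ror or ror or — and concatenate.

orrororrororrorororrororrorororrororroror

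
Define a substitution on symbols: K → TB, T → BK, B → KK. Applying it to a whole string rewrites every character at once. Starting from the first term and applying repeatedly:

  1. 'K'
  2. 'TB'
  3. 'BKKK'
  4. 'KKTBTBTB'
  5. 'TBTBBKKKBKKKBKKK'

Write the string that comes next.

BKKKBKKKKKTBTBTBKKTBTBTBKKTBTBTB

Applying the rule to each of the 16 symbols of TBTBBKKKBKKKBKKK gives the pieces BK KK BK KK KK TB TB TB KK TB TB TB KK TB TB TB, which concatenate to the answer.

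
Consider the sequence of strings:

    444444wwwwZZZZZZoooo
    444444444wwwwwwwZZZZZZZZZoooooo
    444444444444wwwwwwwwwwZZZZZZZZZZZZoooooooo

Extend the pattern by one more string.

Each string has the form 4^{3n} w^{3n-2} Z^{3n} o^{2n}, where the shown terms are n = 2, 3, 4.
For the next term, n = 5, so the run lengths are 15, 13, 15, 10.

444444444444444wwwwwwwwwwwwwZZZZZZZZZZZZZZZoooooooooo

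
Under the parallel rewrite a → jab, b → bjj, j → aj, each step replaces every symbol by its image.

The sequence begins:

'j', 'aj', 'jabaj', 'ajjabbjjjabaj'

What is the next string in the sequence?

Applying the rule to each of the 13 symbols of ajjabbjjjabaj gives the pieces jab aj aj jab bjj bjj aj aj aj jab bjj jab aj, which concatenate to the answer.

jabajajjabbjjbjjajajajjabbjjjabaj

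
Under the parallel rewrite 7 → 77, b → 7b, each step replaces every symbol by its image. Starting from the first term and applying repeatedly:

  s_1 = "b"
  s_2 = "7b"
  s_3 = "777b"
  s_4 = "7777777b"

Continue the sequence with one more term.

777777777777777b

Expanding 7777777b: 7→77, 7→77, 7→77, 7→77, 7→77, 7→77, 7→77, b→7b. Concatenated: 77 77 77 77 77 77 77 7b.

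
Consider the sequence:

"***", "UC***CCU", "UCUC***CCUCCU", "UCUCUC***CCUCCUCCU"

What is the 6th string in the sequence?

UCUCUCUCUC***CCUCCUCCUCCUCCU

Every step adds UC to the front and CCU to the end of the previous string.
From UCUCUC***CCUCCUCCU, 2 further steps: UCUCUC***CCUCCUCCU → UCUCUCUC***CCUCCUCCUCCU → (answer).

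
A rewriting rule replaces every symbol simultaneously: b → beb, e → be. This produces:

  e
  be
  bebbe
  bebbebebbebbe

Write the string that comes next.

bebbebebbebbebebbebebbebbebebbebbe

φ(bebbebebbebbe) expands symbol-by-symbol to beb be beb beb be beb be beb beb be beb beb be; joining the 13 pieces gives the next term.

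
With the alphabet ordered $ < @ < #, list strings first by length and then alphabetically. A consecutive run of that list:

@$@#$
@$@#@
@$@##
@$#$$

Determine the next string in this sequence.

Find the rightmost character of @$#$$ below #, bump it to the next letter, and reset everything to its right to $.

@$#$@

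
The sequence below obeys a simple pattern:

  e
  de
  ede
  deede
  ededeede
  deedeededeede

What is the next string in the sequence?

ededeededeedeededeede

This is a Fibonacci-style word recurrence s(k) = s(k−2)·s(k−1): e.g. e·de = ede.
The next term joins ededeede and deedeededeede.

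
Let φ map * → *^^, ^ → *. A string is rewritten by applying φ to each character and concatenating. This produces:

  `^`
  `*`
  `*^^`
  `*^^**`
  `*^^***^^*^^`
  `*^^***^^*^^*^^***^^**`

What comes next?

φ(*^^***^^*^^*^^***^^**) expands symbol-by-symbol to *^^ * * *^^ *^^ *^^ * * *^^ * * *^^ * * *^^ *^^ *^^ * * *^^ *^^; joining the 21 pieces gives the next term.

*^^***^^*^^*^^***^^***^^***^^*^^*^^***^^*^^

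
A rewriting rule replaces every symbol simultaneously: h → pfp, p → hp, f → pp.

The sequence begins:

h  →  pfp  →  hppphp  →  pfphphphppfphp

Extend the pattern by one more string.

φ(pfphphphppfphp) expands symbol-by-symbol to hp pp hp pfp hp pfp hp pfp hp hp pp hp pfp hp; joining the 14 pieces gives the next term.

hppphppfphppfphppfphphppphppfphp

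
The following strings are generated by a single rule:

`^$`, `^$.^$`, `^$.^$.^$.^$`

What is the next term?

Every step duplicates the string with '.' between the halves.
One more doubling of ^$.^$.^$.^$ gives the answer.

^$.^$.^$.^$.^$.^$.^$.^$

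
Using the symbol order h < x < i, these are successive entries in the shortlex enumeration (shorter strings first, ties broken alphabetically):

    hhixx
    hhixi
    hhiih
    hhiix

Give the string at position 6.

hxhhh

Stepping forward 2 times from hhiix: hhiix → hhiii, then the target.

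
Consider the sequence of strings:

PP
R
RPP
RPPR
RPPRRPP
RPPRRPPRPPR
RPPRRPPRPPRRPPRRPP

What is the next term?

Each term (from the third on) is the previous term followed by the one before it: term 3 = R·PP = RPP.
The next term joins RPPRRPPRPPRRPPRRPP and RPPRRPPRPPR.

RPPRRPPRPPRRPPRRPPRPPRRPPRPPR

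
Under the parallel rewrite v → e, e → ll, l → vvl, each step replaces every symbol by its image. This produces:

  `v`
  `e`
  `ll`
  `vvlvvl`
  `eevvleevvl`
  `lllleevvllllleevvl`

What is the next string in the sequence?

vvlvvlvvlvvllllleevvlvvlvvlvvlvvllllleevvl

Replace each of the 18 characters of lllleevvllllleevvl in place — vvl vvl vvl vvl ll ll e e vvl vvl vvl vvl vvl ll ll e e vvl — and concatenate.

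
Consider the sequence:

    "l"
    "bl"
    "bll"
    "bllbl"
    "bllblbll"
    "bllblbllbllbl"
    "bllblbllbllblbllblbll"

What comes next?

bllblbllbllblbllblbllbllblbllbllbl

This is a Fibonacci-style word recurrence s(k) = s(k−1)·s(k−2): e.g. bl·l = bll.
So term 8 is bllblbllbllblbllblbll·bllblbllbllbl.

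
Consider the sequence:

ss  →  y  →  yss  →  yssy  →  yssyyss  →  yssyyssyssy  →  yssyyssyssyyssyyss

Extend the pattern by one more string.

yssyyssyssyyssyyssyssyyssyssy

This is a Fibonacci-style word recurrence s(k) = s(k−1)·s(k−2): e.g. y·ss = yss.
Continuing: yssyyssyssyyssyyss · yssyyssyssy gives term 8.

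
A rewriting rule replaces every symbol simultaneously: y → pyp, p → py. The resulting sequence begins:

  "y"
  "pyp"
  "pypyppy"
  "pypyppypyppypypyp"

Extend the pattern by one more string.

pypyppypyppypypyppypyppypypyppypyppypyppy

Applying the rule to each of the 17 symbols of pypyppypyppypypyp gives the pieces py pyp py pyp py py pyp py pyp py py pyp py pyp py pyp py, which concatenate to the answer.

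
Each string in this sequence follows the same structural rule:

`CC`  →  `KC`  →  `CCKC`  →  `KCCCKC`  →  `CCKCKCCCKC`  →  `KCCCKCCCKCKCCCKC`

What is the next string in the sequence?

CCKCKCCCKCKCCCKCCCKCKCCCKC

Each term (from the third on) is the two preceding terms concatenated in order: term 3 = CC·KC = CCKC.
Continuing: CCKCKCCCKC · KCCCKCCCKCKCCCKC gives term 7.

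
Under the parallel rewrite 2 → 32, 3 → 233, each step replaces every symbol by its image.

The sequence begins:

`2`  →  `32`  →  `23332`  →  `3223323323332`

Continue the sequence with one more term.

Rewriting the 13 symbols of 3223323323332 one by one yields 233 32 32 233 233 32 233 233 32 233 233 233 32; concatenated:

2333232233233322332333223323323332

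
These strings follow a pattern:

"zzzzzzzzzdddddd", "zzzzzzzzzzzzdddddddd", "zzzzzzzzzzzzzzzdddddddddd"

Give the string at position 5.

Term n consists of 3n z's, followed by 2n d's, where the shown terms are n = 3, 4, 5.
For term 5, n = 7, so the run lengths are 21, 14.

zzzzzzzzzzzzzzzzzzzzzdddddddddddddd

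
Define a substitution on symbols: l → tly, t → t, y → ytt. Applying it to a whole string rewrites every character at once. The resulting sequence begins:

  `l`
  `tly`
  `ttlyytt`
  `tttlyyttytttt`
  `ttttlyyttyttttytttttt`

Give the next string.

tttttlyyttyttttyttttttytttttttt

Applying the rule to each of the 21 symbols of ttttlyyttyttttytttttt gives the pieces t t t t tly ytt ytt t t ytt t t t t ytt t t t t t t, which concatenate to the answer.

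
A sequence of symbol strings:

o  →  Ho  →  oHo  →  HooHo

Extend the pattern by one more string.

Each term (from the third on) is the two preceding terms concatenated in order: term 3 = o·Ho = oHo.
Continuing: oHo · HooHo gives term 5.

oHoHooHo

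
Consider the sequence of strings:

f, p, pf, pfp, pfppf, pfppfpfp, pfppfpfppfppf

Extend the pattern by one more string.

Each term (from the third on) is the previous term followed by the one before it: term 3 = p·f = pf.
So term 8 is pfppfpfppfppf·pfppfpfp.

pfppfpfppfppfpfppfpfp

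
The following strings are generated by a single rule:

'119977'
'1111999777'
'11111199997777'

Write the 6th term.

11111111111199999997777777

Term n consists of 2n 1's, followed by n+1 9's, followed by n+1 7's (n = 1, 2, …).
Setting n = 6 gives 12, 7, 7 characters in each block.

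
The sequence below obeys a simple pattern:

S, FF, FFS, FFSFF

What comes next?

Each term (from the third on) is the previous term followed by the one before it: term 3 = FF·S = FFS.
So term 5 is FFSFF·FFS.

FFSFFFFS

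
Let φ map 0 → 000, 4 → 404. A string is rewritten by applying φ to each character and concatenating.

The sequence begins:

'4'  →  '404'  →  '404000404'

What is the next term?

404000404000000000404000404

Apply φ to 404000404 symbol by symbol: 4→404, 0→000, 4→404, 0→000, 0→000, 0→000, 4→404, 0→000, 4→404; joined: 404 000 404 000 000 000 404 000 404.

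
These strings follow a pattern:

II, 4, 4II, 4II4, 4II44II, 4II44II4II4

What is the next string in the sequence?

From term 3 onward, concatenate the last term with the second-to-last: 4·II = 4II, 4II·4 = 4II4, …
So term 7 is 4II44II4II4·4II44II.

4II44II4II44II44II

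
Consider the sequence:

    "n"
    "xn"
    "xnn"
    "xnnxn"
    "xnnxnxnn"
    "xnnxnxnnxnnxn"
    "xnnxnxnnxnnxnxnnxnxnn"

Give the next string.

This is a Fibonacci-style word recurrence s(k) = s(k−1)·s(k−2): e.g. xn·n = xnn.
So term 8 is xnnxnxnnxnnxnxnnxnxnn·xnnxnxnnxnnxn.

xnnxnxnnxnnxnxnnxnxnnxnnxnxnnxnnxn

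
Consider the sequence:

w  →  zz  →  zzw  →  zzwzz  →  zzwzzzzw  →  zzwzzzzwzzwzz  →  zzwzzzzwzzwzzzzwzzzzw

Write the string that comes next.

zzwzzzzwzzwzzzzwzzzzwzzwzzzzwzzwzz

Each term (from the third on) is the previous term followed by the one before it: term 3 = zz·w = zzw.
The next term joins zzwzzzzwzzwzzzzwzzzzw and zzwzzzzwzzwzz.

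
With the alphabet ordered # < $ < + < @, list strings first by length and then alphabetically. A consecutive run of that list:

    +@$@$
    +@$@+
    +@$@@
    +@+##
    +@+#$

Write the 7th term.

+@+#@

Advancing 2 positions from +@+#$ through +@+#$ → +@+#+ reaches term 7.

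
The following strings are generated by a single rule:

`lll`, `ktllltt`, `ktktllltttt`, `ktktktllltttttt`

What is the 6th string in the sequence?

ktktktktktllltttttttttt

Each term wraps the previous one in kt on the left and tt on the right.
From ktktktllltttttt, 2 further steps: ktktktllltttttt → ktktktktllltttttttt → (answer).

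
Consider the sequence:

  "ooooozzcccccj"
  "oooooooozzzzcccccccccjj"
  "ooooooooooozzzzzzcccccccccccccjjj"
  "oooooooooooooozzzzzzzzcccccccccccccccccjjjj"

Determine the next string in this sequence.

ooooooooooooooooozzzzzzzzzzcccccccccccccccccccccjjjjj

The n-th term is 3n+2 o's then 2n z's then 4n+1 c's then n j's (n = 1, 2, …).
At n = 5 the blocks have lengths 17, 10, 21, 5.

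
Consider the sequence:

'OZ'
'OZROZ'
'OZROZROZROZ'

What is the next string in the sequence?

Every step duplicates the string with 'R' between the halves.
Doubling OZROZROZROZ with 'R' between the halves:

OZROZROZROZROZROZROZROZ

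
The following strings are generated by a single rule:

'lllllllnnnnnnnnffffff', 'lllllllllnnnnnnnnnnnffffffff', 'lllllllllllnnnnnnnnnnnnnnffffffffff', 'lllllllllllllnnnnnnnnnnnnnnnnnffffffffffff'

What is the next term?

lllllllllllllllnnnnnnnnnnnnnnnnnnnnffffffffffffff

Term n consists of 2n+3 l's, followed by 3n+2 n's, followed by 2n+2 f's, where the shown terms are n = 2, 3, 4, 5.
For the next term, n = 6, so the run lengths are 15, 20, 14.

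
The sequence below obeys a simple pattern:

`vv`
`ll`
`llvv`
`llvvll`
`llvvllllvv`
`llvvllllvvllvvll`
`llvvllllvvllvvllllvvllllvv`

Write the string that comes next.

Each term (from the third on) is the previous term followed by the one before it: term 3 = ll·vv = llvv.
So term 8 is llvvllllvvllvvllllvvllllvv·llvvllllvvllvvll.

llvvllllvvllvvllllvvllllvvllvvllllvvllvvll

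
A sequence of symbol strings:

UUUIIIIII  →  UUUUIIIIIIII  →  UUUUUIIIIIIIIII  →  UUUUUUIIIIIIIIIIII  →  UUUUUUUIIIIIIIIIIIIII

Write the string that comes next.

UUUUUUUUIIIIIIIIIIIIIIII

Term n consists of n U's, followed by 2n I's, where the shown terms are n = 3, 4, 5, 6, 7.
Setting n = 8 gives 8, 16 characters in each block.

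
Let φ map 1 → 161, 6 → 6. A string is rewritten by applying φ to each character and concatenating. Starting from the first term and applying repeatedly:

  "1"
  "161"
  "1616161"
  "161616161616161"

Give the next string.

1616161616161616161616161616161

Replace each of the 15 characters of 161616161616161 in place — 161 6 161 6 161 6 161 6 161 6 161 6 161 6 161 — and concatenate.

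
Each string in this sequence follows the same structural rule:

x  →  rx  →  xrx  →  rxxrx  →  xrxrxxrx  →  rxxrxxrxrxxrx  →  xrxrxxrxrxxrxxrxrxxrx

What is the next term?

Each term (from the third on) is the two preceding terms concatenated in order: term 3 = x·rx = xrx.
Continuing: rxxrxxrxrxxrx · xrxrxxrxrxxrxxrxrxxrx gives term 8.

rxxrxxrxrxxrxxrxrxxrxrxxrxxrxrxxrx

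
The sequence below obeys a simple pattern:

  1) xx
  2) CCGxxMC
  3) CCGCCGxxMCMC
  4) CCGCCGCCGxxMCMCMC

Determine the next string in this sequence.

s(k+1) = CCG·s(k)·MC, so each term gains CCG as a prefix and MC as a suffix.
So the next term is CCG·CCGCCGCCGxxMCMCMC·MC.

CCGCCGCCGCCGxxMCMCMCMC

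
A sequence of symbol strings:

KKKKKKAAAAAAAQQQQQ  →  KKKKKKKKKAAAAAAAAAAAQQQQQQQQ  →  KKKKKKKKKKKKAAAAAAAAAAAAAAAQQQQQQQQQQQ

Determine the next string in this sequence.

The n-th term is 3n K's then 4n-1 A's then 3n-1 Q's, where the shown terms are n = 2, 3, 4.
Setting n = 5 gives 15, 19, 14 characters in each block.

KKKKKKKKKKKKKKKAAAAAAAAAAAAAAAAAAAQQQQQQQQQQQQQQ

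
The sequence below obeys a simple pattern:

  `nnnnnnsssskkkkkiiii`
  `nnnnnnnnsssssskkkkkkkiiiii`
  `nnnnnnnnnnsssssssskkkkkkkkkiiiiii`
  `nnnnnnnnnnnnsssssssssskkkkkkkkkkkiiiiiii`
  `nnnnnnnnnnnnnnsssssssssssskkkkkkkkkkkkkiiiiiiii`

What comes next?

nnnnnnnnnnnnnnnnsssssssssssssskkkkkkkkkkkkkkkiiiiiiiii

The n-th term is 2n+2 n's then 2n s's then 2n+1 k's then n+2 i's, where the shown terms are n = 2, 3, 4, 5, 6.
Setting n = 7 gives 16, 14, 15, 9 characters in each block.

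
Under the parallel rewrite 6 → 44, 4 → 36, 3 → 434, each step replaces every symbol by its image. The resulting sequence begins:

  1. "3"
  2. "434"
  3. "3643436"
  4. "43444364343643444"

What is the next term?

Rewriting the 17 symbols of 43444364343643444 one by one yields 36 434 36 36 36 434 44 36 434 36 434 44 36 434 36 36 36; concatenated:

364343636364344436434364344436434363636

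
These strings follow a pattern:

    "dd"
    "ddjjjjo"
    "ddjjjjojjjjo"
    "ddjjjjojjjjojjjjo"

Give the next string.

Every step adds jjjjo to the end: s(k+1) = s(k)·jjjjo.
Applying this once more to ddjjjjojjjjojjjjo:

ddjjjjojjjjojjjjojjjjo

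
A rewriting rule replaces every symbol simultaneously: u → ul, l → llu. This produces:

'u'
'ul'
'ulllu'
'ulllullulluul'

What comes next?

Replace each of the 13 characters of ulllullulluul in place — ul llu llu llu ul llu llu ul llu llu ul ul llu — and concatenate.

ulllullulluulllulluulllulluululllu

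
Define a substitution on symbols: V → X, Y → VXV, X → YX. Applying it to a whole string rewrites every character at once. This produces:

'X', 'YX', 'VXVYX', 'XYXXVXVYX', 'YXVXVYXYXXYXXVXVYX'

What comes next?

φ(YXVXVYXYXXYXXVXVYX) expands symbol-by-symbol to VXV YX X YX X VXV YX VXV YX YX VXV YX YX X YX X VXV YX; joining the 18 pieces gives the next term.

VXVYXXYXXVXVYXVXVYXYXVXVYXYXXYXXVXVYX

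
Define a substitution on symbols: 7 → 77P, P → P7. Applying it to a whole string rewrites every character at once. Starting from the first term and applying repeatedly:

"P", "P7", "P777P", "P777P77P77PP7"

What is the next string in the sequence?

P777P77P77PP777P77PP777P77PP7P777P

Replace each of the 13 characters of P777P77P77PP7 in place — P7 77P 77P 77P P7 77P 77P P7 77P 77P P7 P7 77P — and concatenate.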